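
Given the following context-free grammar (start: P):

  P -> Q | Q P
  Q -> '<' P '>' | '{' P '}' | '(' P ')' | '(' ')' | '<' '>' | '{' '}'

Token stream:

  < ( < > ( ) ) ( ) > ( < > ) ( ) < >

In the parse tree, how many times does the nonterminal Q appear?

[P [Q < [P [Q ( [P [Q < >] [P [Q ( )]]] )] [P [Q ( )]]] >] [P [Q ( [P [Q < >]] )] [P [Q ( )] [P [Q < >]]]]]

9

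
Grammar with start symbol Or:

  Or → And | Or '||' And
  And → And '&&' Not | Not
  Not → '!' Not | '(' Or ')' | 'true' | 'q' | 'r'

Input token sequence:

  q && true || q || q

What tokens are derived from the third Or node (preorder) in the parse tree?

q && true

[Or [Or [Or [And [And [Not q]] && [Not true]]] || [And [Not q]]] || [And [Not q]]]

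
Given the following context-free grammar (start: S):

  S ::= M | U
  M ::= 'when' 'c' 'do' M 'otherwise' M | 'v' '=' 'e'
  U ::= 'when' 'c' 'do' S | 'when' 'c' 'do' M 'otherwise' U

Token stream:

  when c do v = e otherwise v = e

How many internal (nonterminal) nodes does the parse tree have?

4

[S [M when c do [M v = e] otherwise [M v = e]]]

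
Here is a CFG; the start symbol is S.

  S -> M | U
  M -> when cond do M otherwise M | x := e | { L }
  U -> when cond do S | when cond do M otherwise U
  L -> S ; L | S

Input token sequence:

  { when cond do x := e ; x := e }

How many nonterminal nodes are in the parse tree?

[S [M { [L [S [U when cond do [S [M x := e]]]] ; [L [S [M x := e]]]] }]]

10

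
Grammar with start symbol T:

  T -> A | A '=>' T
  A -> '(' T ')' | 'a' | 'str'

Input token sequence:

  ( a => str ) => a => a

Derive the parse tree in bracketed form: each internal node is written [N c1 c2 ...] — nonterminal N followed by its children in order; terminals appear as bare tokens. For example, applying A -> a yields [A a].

T
A => T
( T ) => T
( A => T ) => T
( a => T ) => T
( a => A ) => T
( a => str ) => T
( a => str ) => A => T
( a => str ) => a => T
( a => str ) => a => A
( a => str ) => a => a

[T [A ( [T [A a] => [T [A str]]] )] => [T [A a] => [T [A a]]]]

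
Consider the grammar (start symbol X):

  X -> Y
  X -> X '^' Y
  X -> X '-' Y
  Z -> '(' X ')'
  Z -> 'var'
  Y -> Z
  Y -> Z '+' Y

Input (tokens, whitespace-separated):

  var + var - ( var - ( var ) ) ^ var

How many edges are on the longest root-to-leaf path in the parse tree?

[X [X [X [Y [Z var] + [Y [Z var]]]] - [Y [Z ( [X [X [Y [Z var]]] - [Y [Z ( [X [Y [Z var]]] )]]] )]]] ^ [Y [Z var]]]

10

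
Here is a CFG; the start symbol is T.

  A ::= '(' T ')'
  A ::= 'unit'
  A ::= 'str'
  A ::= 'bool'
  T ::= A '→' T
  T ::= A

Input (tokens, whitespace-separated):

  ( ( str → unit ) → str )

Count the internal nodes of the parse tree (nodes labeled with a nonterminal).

[T [A ( [T [A ( [T [A str] → [T [A unit]]] )] → [T [A str]]] )]]

10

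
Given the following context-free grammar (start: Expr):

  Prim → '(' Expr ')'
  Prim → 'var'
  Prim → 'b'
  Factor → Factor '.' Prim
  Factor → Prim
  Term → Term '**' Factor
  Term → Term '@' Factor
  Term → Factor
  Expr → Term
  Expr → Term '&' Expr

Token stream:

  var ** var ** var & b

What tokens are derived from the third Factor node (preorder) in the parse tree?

[Expr [Term [Term [Term [Factor [Prim var]]] ** [Factor [Prim var]]] ** [Factor [Prim var]]] & [Expr [Term [Factor [Prim b]]]]]

var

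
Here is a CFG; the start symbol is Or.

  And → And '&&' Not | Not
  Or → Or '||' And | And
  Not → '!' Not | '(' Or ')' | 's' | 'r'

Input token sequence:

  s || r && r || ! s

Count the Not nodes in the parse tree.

[Or [Or [Or [And [Not s]]] || [And [And [Not r]] && [Not r]]] || [And [Not ! [Not s]]]]

5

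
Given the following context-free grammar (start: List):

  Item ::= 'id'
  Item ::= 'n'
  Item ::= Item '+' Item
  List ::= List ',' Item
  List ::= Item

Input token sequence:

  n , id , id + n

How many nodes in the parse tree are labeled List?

[List [List [List [Item n]] , [Item id]] , [Item [Item id] + [Item n]]]

3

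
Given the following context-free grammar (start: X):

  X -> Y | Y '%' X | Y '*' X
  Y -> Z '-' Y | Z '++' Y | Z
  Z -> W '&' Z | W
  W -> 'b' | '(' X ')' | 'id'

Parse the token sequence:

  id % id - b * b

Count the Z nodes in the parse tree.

4

[X [Y [Z [W id]]] % [X [Y [Z [W id]] - [Y [Z [W b]]]] * [X [Y [Z [W b]]]]]]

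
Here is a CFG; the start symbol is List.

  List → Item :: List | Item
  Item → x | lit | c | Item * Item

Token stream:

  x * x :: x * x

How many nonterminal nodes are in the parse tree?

8

[List [Item [Item x] * [Item x]] :: [List [Item [Item x] * [Item x]]]]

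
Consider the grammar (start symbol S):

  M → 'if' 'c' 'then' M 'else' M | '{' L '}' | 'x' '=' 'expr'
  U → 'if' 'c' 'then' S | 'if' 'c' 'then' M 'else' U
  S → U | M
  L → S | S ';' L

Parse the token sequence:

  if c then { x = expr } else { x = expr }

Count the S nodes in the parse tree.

3

[S [M if c then [M { [L [S [M x = expr]]] }] else [M { [L [S [M x = expr]]] }]]]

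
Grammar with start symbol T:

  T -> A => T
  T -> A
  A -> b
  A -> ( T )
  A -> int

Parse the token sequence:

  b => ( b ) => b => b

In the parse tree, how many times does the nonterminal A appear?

[T [A b] => [T [A ( [T [A b]] )] => [T [A b] => [T [A b]]]]]

5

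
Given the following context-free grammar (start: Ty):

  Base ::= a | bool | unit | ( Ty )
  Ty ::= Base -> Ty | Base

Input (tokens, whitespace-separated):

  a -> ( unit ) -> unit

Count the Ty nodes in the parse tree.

[Ty [Base a] -> [Ty [Base ( [Ty [Base unit]] )] -> [Ty [Base unit]]]]

4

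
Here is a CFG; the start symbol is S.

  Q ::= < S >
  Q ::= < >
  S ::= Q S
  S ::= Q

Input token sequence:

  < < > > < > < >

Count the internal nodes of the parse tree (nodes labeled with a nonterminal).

[S [Q < [S [Q < >]] >] [S [Q < >] [S [Q < >]]]]

8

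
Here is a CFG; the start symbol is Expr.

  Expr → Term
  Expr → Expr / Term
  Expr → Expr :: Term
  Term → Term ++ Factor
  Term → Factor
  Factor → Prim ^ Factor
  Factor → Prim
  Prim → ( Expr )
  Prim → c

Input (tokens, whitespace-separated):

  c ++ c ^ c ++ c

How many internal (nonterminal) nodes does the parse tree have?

12

[Expr [Term [Term [Term [Factor [Prim c]]] ++ [Factor [Prim c] ^ [Factor [Prim c]]]] ++ [Factor [Prim c]]]]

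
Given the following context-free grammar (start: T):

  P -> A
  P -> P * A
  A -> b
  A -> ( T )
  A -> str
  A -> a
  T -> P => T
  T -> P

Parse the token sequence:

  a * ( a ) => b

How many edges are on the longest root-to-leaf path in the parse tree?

6

[T [P [P [A a]] * [A ( [T [P [A a]]] )]] => [T [P [A b]]]]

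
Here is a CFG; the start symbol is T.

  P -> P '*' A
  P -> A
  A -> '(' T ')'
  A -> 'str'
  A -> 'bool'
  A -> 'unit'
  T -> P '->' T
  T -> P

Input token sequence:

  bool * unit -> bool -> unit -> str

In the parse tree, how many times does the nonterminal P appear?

[T [P [P [A bool]] * [A unit]] -> [T [P [A bool]] -> [T [P [A unit]] -> [T [P [A str]]]]]]

5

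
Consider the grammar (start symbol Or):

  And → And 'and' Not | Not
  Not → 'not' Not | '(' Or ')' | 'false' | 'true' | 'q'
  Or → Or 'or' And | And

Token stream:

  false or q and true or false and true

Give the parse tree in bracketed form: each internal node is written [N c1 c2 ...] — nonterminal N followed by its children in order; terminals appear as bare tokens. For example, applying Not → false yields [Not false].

[Or [Or [Or [And [Not false]]] or [And [And [Not q]] and [Not true]]] or [And [And [Not false]] and [Not true]]]

Or
Or or And
Or or And or And
And or And or And
Not or And or And
false or And or And
false or And and Not or And
false or Not and Not or And
false or q and Not or And
false or q and true or And
false or q and true or And and Not
false or q and true or Not and Not
false or q and true or false and Not
false or q and true or false and true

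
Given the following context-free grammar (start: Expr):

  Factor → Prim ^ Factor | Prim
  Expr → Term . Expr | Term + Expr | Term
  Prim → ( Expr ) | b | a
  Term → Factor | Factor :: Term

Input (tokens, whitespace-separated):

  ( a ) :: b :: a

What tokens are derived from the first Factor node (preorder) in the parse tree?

( a )

[Expr [Term [Factor [Prim ( [Expr [Term [Factor [Prim a]]]] )]] :: [Term [Factor [Prim b]] :: [Term [Factor [Prim a]]]]]]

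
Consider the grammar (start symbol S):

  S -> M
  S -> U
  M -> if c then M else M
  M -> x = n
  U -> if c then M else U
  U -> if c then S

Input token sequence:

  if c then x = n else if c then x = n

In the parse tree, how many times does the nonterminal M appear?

[S [U if c then [M x = n] else [U if c then [S [M x = n]]]]]

2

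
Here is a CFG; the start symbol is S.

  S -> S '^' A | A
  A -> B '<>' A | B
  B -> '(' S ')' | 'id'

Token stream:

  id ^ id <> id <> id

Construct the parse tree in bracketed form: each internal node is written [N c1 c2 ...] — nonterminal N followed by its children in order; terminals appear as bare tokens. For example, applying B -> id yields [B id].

[S [S [A [B id]]] ^ [A [B id] <> [A [B id] <> [A [B id]]]]]

S
S ^ A
A ^ A
B ^ A
id ^ A
id ^ B <> A
id ^ id <> A
id ^ id <> B <> A
id ^ id <> id <> A
id ^ id <> id <> B
id ^ id <> id <> id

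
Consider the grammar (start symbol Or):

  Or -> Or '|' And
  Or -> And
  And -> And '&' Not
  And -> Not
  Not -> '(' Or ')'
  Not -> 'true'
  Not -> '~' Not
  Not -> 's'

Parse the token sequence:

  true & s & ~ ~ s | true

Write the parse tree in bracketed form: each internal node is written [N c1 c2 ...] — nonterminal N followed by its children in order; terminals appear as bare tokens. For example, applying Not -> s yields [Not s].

Or
Or | And
And | And
And & Not | And
And & Not & Not | And
Not & Not & Not | And
true & Not & Not | And
true & s & Not | And
true & s & ~ Not | And
true & s & ~ ~ Not | And
true & s & ~ ~ s | And
true & s & ~ ~ s | Not
true & s & ~ ~ s | true

[Or [Or [And [And [And [Not true]] & [Not s]] & [Not ~ [Not ~ [Not s]]]]] | [And [Not true]]]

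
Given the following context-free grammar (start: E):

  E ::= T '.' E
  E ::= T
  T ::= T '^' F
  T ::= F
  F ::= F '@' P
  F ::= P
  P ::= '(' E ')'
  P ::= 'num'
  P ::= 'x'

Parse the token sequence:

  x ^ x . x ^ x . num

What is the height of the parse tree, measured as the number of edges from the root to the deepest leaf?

[E [T [T [F [P x]]] ^ [F [P x]]] . [E [T [T [F [P x]]] ^ [F [P x]]] . [E [T [F [P num]]]]]]

6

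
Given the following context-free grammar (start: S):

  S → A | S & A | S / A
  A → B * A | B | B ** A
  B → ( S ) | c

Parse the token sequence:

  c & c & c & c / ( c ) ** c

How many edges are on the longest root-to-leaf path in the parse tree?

7

[S [S [S [S [S [A [B c]]] & [A [B c]]] & [A [B c]]] & [A [B c]]] / [A [B ( [S [A [B c]]] )] ** [A [B c]]]]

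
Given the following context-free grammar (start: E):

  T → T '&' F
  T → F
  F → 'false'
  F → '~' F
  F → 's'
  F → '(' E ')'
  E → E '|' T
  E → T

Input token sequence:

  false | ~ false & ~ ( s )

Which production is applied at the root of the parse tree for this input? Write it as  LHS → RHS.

E → E '|' T

[E [E [T [F false]]] | [T [T [F ~ [F false]]] & [F ~ [F ( [E [T [F s]]] )]]]]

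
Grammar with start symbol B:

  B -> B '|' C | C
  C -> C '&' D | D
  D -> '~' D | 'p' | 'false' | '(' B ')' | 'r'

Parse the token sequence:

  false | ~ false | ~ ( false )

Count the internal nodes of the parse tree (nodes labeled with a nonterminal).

[B [B [B [C [D false]]] | [C [D ~ [D false]]]] | [C [D ~ [D ( [B [C [D false]]] )]]]]

14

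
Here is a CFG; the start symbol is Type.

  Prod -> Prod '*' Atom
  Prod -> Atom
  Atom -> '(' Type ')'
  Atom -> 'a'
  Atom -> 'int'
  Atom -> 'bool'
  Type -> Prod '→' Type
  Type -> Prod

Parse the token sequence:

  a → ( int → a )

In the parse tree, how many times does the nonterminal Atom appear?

[Type [Prod [Atom a]] → [Type [Prod [Atom ( [Type [Prod [Atom int]] → [Type [Prod [Atom a]]]] )]]]]

4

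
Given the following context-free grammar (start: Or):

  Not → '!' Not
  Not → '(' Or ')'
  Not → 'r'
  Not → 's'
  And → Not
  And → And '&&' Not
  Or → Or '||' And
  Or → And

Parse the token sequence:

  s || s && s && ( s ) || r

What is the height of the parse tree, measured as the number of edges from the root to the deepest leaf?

7

[Or [Or [Or [And [Not s]]] || [And [And [And [Not s]] && [Not s]] && [Not ( [Or [And [Not s]]] )]]] || [And [Not r]]]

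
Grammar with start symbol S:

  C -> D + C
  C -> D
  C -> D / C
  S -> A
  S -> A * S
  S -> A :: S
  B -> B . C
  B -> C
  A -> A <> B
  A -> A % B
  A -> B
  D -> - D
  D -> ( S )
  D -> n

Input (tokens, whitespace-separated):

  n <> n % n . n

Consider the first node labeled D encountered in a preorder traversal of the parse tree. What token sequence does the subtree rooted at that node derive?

[S [A [A [A [B [C [D n]]]] <> [B [C [D n]]]] % [B [B [C [D n]]] . [C [D n]]]]]

n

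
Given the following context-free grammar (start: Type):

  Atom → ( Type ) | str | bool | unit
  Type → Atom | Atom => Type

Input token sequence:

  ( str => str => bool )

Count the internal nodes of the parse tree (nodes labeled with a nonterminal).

[Type [Atom ( [Type [Atom str] => [Type [Atom str] => [Type [Atom bool]]]] )]]

8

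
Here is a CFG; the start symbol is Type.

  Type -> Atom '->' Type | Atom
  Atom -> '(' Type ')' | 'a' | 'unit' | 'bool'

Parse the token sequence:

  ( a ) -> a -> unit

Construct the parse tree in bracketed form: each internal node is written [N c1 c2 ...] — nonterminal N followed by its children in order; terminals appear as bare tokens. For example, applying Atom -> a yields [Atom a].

[Type [Atom ( [Type [Atom a]] )] -> [Type [Atom a] -> [Type [Atom unit]]]]

Type
Atom -> Type
( Type ) -> Type
( Atom ) -> Type
( a ) -> Type
( a ) -> Atom -> Type
( a ) -> a -> Type
( a ) -> a -> Atom
( a ) -> a -> unit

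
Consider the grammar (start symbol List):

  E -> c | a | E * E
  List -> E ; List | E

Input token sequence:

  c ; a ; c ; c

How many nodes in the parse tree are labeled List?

4

[List [E c] ; [List [E a] ; [List [E c] ; [List [E c]]]]]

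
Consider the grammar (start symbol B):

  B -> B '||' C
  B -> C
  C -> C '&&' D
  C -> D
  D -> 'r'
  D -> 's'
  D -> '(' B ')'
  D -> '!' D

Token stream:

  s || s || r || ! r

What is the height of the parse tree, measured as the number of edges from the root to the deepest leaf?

[B [B [B [B [C [D s]]] || [C [D s]]] || [C [D r]]] || [C [D ! [D r]]]]

6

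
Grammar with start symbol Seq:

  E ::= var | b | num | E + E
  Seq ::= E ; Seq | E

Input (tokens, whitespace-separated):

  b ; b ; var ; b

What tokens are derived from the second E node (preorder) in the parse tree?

[Seq [E b] ; [Seq [E b] ; [Seq [E var] ; [Seq [E b]]]]]

b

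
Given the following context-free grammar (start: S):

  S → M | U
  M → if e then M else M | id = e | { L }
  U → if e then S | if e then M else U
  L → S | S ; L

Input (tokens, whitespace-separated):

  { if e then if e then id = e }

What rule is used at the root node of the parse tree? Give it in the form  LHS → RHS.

S → M

[S [M { [L [S [U if e then [S [U if e then [S [M id = e]]]]]]] }]]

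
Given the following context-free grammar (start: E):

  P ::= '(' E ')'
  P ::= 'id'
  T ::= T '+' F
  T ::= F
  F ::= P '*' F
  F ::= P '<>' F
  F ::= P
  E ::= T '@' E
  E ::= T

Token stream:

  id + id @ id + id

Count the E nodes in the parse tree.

2

[E [T [T [F [P id]]] + [F [P id]]] @ [E [T [T [F [P id]]] + [F [P id]]]]]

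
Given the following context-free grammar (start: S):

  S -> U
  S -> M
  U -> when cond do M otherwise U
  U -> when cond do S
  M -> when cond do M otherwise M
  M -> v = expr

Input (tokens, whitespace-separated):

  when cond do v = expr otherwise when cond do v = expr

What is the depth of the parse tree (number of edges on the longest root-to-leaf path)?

5

[S [U when cond do [M v = expr] otherwise [U when cond do [S [M v = expr]]]]]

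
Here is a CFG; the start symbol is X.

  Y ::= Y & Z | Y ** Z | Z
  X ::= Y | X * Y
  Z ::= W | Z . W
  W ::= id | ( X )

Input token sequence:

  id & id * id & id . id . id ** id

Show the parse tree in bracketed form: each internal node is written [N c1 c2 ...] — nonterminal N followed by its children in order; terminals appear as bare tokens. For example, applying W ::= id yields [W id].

[X [X [Y [Y [Z [W id]]] & [Z [W id]]]] * [Y [Y [Y [Z [W id]]] & [Z [Z [Z [W id]] . [W id]] . [W id]]] ** [Z [W id]]]]

X
X * Y
Y * Y
Y & Z * Y
Z & Z * Y
W & Z * Y
id & Z * Y
id & W * Y
id & id * Y
id & id * Y ** Z
id & id * Y & Z ** Z
id & id * Z & Z ** Z
id & id * W & Z ** Z
id & id * id & Z ** Z
id & id * id & Z . W ** Z
id & id * id & Z . W . W ** Z
id & id * id & W . W . W ** Z
id & id * id & id . W . W ** Z
id & id * id & id . id . W ** Z
id & id * id & id . id . id ** Z
id & id * id & id . id . id ** W
id & id * id & id . id . id ** id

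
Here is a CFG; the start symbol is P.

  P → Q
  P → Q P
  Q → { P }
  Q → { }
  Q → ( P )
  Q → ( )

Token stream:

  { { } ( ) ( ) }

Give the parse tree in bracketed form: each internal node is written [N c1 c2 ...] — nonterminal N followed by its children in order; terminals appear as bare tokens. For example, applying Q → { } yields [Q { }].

[P [Q { [P [Q { }] [P [Q ( )] [P [Q ( )]]]] }]]

P
Q
{ P }
{ Q P }
{ { } P }
{ { } Q P }
{ { } ( ) P }
{ { } ( ) Q }
{ { } ( ) ( ) }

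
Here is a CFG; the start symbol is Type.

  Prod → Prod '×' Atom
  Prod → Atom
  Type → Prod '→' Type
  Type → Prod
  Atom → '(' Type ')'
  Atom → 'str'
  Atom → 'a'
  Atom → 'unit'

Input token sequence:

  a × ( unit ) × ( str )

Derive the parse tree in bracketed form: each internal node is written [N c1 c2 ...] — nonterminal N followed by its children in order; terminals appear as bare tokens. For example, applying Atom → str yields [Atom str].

[Type [Prod [Prod [Prod [Atom a]] × [Atom ( [Type [Prod [Atom unit]]] )]] × [Atom ( [Type [Prod [Atom str]]] )]]]

Type
Prod
Prod × Atom
Prod × Atom × Atom
Atom × Atom × Atom
a × Atom × Atom
a × ( Type ) × Atom
a × ( Prod ) × Atom
a × ( Atom ) × Atom
a × ( unit ) × Atom
a × ( unit ) × ( Type )
a × ( unit ) × ( Prod )
a × ( unit ) × ( Atom )
a × ( unit ) × ( str )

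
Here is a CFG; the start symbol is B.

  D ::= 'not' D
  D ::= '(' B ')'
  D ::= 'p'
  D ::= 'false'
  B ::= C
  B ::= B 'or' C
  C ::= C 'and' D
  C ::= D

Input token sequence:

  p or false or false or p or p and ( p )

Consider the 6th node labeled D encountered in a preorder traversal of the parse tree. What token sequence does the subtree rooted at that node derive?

( p )

[B [B [B [B [B [C [D p]]] or [C [D false]]] or [C [D false]]] or [C [D p]]] or [C [C [D p]] and [D ( [B [C [D p]]] )]]]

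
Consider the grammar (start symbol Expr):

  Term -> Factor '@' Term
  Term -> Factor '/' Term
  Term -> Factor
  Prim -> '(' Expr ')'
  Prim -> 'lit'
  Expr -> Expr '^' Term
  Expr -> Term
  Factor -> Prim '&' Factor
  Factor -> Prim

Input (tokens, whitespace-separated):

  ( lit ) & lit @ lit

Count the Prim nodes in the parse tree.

[Expr [Term [Factor [Prim ( [Expr [Term [Factor [Prim lit]]]] )] & [Factor [Prim lit]]] @ [Term [Factor [Prim lit]]]]]

4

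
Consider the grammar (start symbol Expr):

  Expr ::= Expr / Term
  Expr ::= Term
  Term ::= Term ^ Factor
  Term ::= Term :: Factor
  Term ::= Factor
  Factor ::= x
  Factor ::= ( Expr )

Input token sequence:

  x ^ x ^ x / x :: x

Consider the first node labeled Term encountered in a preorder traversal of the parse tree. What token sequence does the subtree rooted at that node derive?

[Expr [Expr [Term [Term [Term [Factor x]] ^ [Factor x]] ^ [Factor x]]] / [Term [Term [Factor x]] :: [Factor x]]]

x ^ x ^ x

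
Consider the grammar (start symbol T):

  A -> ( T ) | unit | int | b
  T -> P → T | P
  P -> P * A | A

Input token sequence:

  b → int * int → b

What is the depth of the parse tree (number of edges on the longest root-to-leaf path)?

[T [P [A b]] → [T [P [P [A int]] * [A int]] → [T [P [A b]]]]]

5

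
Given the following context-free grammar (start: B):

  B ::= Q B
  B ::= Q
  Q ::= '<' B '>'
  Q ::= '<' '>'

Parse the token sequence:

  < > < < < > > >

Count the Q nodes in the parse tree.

4

[B [Q < >] [B [Q < [B [Q < [B [Q < >]] >]] >]]]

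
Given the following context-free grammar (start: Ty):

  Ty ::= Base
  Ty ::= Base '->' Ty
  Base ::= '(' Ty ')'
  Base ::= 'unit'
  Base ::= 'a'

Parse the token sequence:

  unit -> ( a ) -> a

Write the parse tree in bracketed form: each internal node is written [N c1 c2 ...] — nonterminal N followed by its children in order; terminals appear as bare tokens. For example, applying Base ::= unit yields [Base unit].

[Ty [Base unit] -> [Ty [Base ( [Ty [Base a]] )] -> [Ty [Base a]]]]

Ty
Base -> Ty
unit -> Ty
unit -> Base -> Ty
unit -> ( Ty ) -> Ty
unit -> ( Base ) -> Ty
unit -> ( a ) -> Ty
unit -> ( a ) -> Base
unit -> ( a ) -> a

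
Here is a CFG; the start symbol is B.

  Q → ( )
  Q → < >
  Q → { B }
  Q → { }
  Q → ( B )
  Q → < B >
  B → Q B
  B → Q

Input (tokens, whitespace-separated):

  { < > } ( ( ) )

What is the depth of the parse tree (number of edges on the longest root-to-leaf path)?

[B [Q { [B [Q < >]] }] [B [Q ( [B [Q ( )]] )]]]

5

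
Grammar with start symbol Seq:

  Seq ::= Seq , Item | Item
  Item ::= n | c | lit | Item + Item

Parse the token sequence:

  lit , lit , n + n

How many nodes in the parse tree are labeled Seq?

[Seq [Seq [Seq [Item lit]] , [Item lit]] , [Item [Item n] + [Item n]]]

3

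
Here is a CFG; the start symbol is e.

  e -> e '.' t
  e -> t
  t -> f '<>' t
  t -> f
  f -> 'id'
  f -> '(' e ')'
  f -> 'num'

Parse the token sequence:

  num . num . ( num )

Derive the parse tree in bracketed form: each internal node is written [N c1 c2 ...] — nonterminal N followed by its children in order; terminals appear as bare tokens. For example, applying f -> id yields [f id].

e
e . t
e . t . t
t . t . t
f . t . t
num . t . t
num . f . t
num . num . t
num . num . f
num . num . ( e )
num . num . ( t )
num . num . ( f )
num . num . ( num )

[e [e [e [t [f num]]] . [t [f num]]] . [t [f ( [e [t [f num]]] )]]]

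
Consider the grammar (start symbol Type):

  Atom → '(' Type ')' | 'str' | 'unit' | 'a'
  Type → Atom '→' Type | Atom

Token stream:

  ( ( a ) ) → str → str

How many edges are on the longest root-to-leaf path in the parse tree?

[Type [Atom ( [Type [Atom ( [Type [Atom a]] )]] )] → [Type [Atom str] → [Type [Atom str]]]]

6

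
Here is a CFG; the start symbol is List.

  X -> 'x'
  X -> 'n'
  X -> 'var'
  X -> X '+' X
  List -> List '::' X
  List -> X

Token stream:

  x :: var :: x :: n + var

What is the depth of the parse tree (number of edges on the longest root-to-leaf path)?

5

[List [List [List [List [X x]] :: [X var]] :: [X x]] :: [X [X n] + [X var]]]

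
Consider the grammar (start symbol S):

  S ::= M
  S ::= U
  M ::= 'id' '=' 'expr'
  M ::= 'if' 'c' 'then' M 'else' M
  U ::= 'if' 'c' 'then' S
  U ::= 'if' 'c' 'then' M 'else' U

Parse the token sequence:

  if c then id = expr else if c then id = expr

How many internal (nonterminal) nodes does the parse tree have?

[S [U if c then [M id = expr] else [U if c then [S [M id = expr]]]]]

6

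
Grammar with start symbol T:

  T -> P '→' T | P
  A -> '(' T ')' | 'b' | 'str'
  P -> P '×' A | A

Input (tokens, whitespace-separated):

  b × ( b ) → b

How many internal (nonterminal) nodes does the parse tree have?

11

[T [P [P [A b]] × [A ( [T [P [A b]]] )]] → [T [P [A b]]]]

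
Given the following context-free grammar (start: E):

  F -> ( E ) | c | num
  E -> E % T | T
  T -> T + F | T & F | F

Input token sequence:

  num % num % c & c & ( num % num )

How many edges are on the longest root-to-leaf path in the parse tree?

7

[E [E [E [T [F num]]] % [T [F num]]] % [T [T [T [F c]] & [F c]] & [F ( [E [E [T [F num]]] % [T [F num]]] )]]]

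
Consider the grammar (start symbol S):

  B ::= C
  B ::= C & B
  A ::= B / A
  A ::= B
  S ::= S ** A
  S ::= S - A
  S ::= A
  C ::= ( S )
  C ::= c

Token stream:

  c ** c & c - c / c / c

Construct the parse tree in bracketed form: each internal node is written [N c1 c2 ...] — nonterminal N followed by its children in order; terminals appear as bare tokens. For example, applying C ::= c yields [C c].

S
S - A
S ** A - A
A ** A - A
B ** A - A
C ** A - A
c ** A - A
c ** B - A
c ** C & B - A
c ** c & B - A
c ** c & C - A
c ** c & c - A
c ** c & c - B / A
c ** c & c - C / A
c ** c & c - c / A
c ** c & c - c / B / A
c ** c & c - c / C / A
c ** c & c - c / c / A
c ** c & c - c / c / B
c ** c & c - c / c / C
c ** c & c - c / c / c

[S [S [S [A [B [C c]]]] ** [A [B [C c] & [B [C c]]]]] - [A [B [C c]] / [A [B [C c]] / [A [B [C c]]]]]]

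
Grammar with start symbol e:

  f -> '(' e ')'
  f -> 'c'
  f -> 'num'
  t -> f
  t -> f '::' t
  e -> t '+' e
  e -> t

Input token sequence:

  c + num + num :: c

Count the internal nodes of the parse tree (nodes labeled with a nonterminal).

11

[e [t [f c]] + [e [t [f num]] + [e [t [f num] :: [t [f c]]]]]]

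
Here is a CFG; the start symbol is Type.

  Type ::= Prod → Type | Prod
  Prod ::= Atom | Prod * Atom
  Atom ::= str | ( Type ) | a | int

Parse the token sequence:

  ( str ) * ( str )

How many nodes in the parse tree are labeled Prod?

4

[Type [Prod [Prod [Atom ( [Type [Prod [Atom str]]] )]] * [Atom ( [Type [Prod [Atom str]]] )]]]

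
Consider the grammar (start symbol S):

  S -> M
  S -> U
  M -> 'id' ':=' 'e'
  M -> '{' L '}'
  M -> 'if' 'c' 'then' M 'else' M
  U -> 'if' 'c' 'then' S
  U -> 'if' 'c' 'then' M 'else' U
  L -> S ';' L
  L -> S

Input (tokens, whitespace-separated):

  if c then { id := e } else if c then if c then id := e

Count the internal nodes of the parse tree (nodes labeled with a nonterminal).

11

[S [U if c then [M { [L [S [M id := e]]] }] else [U if c then [S [U if c then [S [M id := e]]]]]]]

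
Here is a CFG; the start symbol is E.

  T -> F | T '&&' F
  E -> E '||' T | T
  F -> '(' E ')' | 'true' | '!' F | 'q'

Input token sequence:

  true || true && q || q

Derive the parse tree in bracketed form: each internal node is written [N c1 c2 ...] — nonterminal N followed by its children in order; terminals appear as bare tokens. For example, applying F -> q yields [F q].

E
E || T
E || T || T
T || T || T
F || T || T
true || T || T
true || T && F || T
true || F && F || T
true || true && F || T
true || true && q || T
true || true && q || F
true || true && q || q

[E [E [E [T [F true]]] || [T [T [F true]] && [F q]]] || [T [F q]]]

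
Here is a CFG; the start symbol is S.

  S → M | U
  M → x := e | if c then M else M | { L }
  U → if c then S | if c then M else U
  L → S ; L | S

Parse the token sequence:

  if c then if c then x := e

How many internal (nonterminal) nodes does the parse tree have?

6

[S [U if c then [S [U if c then [S [M x := e]]]]]]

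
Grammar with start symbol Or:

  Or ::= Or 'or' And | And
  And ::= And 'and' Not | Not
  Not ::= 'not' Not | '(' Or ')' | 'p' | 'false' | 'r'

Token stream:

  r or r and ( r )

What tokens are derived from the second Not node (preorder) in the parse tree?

[Or [Or [And [Not r]]] or [And [And [Not r]] and [Not ( [Or [And [Not r]]] )]]]

r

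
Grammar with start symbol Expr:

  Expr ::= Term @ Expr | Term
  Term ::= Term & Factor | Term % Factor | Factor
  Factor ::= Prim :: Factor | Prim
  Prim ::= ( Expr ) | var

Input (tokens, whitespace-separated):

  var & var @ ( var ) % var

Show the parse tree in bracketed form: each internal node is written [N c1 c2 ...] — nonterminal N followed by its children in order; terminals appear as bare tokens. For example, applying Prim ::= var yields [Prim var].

[Expr [Term [Term [Factor [Prim var]]] & [Factor [Prim var]]] @ [Expr [Term [Term [Factor [Prim ( [Expr [Term [Factor [Prim var]]]] )]]] % [Factor [Prim var]]]]]

Expr
Term @ Expr
Term & Factor @ Expr
Factor & Factor @ Expr
Prim & Factor @ Expr
var & Factor @ Expr
var & Prim @ Expr
var & var @ Expr
var & var @ Term
var & var @ Term % Factor
var & var @ Factor % Factor
var & var @ Prim % Factor
var & var @ ( Expr ) % Factor
var & var @ ( Term ) % Factor
var & var @ ( Factor ) % Factor
var & var @ ( Prim ) % Factor
var & var @ ( var ) % Factor
var & var @ ( var ) % Prim
var & var @ ( var ) % var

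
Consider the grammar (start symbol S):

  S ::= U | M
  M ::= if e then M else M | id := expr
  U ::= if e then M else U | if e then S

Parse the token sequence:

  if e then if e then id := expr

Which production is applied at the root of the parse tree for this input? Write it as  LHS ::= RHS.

S ::= U

[S [U if e then [S [U if e then [S [M id := expr]]]]]]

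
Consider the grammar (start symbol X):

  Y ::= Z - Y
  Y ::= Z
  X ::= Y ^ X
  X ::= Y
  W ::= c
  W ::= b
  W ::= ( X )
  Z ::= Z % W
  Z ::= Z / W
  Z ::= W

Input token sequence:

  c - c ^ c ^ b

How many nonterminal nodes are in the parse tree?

15

[X [Y [Z [W c]] - [Y [Z [W c]]]] ^ [X [Y [Z [W c]]] ^ [X [Y [Z [W b]]]]]]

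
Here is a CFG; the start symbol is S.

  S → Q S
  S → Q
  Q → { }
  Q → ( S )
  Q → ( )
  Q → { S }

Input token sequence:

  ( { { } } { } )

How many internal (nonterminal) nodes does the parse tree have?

8

[S [Q ( [S [Q { [S [Q { }]] }] [S [Q { }]]] )]]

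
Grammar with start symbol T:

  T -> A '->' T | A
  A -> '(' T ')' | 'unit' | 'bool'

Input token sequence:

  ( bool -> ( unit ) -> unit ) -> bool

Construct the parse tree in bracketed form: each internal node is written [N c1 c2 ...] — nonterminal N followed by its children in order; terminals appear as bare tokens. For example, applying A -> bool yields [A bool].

T
A -> T
( T ) -> T
( A -> T ) -> T
( bool -> T ) -> T
( bool -> A -> T ) -> T
( bool -> ( T ) -> T ) -> T
( bool -> ( A ) -> T ) -> T
( bool -> ( unit ) -> T ) -> T
( bool -> ( unit ) -> A ) -> T
( bool -> ( unit ) -> unit ) -> T
( bool -> ( unit ) -> unit ) -> A
( bool -> ( unit ) -> unit ) -> bool

[T [A ( [T [A bool] -> [T [A ( [T [A unit]] )] -> [T [A unit]]]] )] -> [T [A bool]]]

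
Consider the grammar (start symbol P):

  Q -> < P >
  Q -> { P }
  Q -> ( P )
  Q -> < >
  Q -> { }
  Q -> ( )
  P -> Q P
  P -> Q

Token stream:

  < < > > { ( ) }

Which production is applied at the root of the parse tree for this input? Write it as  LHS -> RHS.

P -> Q P

[P [Q < [P [Q < >]] >] [P [Q { [P [Q ( )]] }]]]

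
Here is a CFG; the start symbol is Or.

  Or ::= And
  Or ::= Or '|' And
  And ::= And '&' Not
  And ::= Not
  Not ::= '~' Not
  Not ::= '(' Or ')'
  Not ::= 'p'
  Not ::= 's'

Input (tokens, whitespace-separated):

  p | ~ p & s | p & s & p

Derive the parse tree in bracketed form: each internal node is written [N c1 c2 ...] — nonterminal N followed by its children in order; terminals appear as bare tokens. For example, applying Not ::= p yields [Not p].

[Or [Or [Or [And [Not p]]] | [And [And [Not ~ [Not p]]] & [Not s]]] | [And [And [And [Not p]] & [Not s]] & [Not p]]]

Or
Or | And
Or | And | And
And | And | And
Not | And | And
p | And | And
p | And & Not | And
p | Not & Not | And
p | ~ Not & Not | And
p | ~ p & Not | And
p | ~ p & s | And
p | ~ p & s | And & Not
p | ~ p & s | And & Not & Not
p | ~ p & s | Not & Not & Not
p | ~ p & s | p & Not & Not
p | ~ p & s | p & s & Not
p | ~ p & s | p & s & p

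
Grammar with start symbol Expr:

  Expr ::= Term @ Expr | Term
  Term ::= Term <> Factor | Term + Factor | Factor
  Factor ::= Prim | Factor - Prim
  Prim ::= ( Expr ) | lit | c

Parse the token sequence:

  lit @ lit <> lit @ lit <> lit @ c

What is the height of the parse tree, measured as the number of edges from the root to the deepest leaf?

[Expr [Term [Factor [Prim lit]]] @ [Expr [Term [Term [Factor [Prim lit]]] <> [Factor [Prim lit]]] @ [Expr [Term [Term [Factor [Prim lit]]] <> [Factor [Prim lit]]] @ [Expr [Term [Factor [Prim c]]]]]]]

7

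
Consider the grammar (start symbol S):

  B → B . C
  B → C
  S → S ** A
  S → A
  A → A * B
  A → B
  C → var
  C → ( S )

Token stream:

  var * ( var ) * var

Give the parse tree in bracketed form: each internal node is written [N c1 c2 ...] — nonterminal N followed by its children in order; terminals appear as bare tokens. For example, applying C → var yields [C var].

[S [A [A [A [B [C var]]] * [B [C ( [S [A [B [C var]]]] )]]] * [B [C var]]]]

S
A
A * B
A * B * B
B * B * B
C * B * B
var * B * B
var * C * B
var * ( S ) * B
var * ( A ) * B
var * ( B ) * B
var * ( C ) * B
var * ( var ) * B
var * ( var ) * C
var * ( var ) * var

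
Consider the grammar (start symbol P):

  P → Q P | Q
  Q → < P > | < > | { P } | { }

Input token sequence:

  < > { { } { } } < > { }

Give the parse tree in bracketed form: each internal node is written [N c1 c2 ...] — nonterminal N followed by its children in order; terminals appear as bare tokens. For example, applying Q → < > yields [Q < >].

[P [Q < >] [P [Q { [P [Q { }] [P [Q { }]]] }] [P [Q < >] [P [Q { }]]]]]

P
Q P
< > P
< > Q P
< > { P } P
< > { Q P } P
< > { { } P } P
< > { { } Q } P
< > { { } { } } P
< > { { } { } } Q P
< > { { } { } } < > P
< > { { } { } } < > Q
< > { { } { } } < > { }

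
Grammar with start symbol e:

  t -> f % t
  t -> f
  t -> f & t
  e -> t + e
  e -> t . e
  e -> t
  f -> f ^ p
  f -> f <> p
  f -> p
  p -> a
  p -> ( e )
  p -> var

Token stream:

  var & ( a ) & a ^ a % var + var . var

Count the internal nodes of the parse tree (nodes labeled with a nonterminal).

[e [t [f [p var]] & [t [f [p ( [e [t [f [p a]]]] )]] & [t [f [f [p a]] ^ [p a]] % [t [f [p var]]]]]] + [e [t [f [p var]]] . [e [t [f [p var]]]]]]

27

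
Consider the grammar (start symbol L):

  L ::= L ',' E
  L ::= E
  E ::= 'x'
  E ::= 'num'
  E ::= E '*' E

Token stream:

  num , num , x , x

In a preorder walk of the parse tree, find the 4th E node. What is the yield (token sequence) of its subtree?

[L [L [L [L [E num]] , [E num]] , [E x]] , [E x]]

x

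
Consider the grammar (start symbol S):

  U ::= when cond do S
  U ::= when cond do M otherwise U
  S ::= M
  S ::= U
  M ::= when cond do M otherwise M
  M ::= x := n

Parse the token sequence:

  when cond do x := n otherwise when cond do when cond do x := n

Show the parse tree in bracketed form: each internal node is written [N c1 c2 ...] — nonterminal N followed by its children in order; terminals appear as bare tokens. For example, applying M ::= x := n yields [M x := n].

[S [U when cond do [M x := n] otherwise [U when cond do [S [U when cond do [S [M x := n]]]]]]]

S
U
when cond do M otherwise U
when cond do x := n otherwise U
when cond do x := n otherwise when cond do S
when cond do x := n otherwise when cond do U
when cond do x := n otherwise when cond do when cond do S
when cond do x := n otherwise when cond do when cond do M
when cond do x := n otherwise when cond do when cond do x := n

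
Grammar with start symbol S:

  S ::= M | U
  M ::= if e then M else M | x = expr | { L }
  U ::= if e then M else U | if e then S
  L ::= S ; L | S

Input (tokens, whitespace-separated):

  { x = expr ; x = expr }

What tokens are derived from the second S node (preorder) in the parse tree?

[S [M { [L [S [M x = expr]] ; [L [S [M x = expr]]]] }]]

x = expr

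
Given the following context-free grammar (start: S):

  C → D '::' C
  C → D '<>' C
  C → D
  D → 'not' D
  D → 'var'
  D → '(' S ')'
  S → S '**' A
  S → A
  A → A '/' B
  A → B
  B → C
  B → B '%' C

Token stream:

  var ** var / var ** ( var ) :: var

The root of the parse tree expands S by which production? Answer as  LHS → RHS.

[S [S [S [A [B [C [D var]]]]] ** [A [A [B [C [D var]]]] / [B [C [D var]]]]] ** [A [B [C [D ( [S [A [B [C [D var]]]]] )] :: [C [D var]]]]]]

S → S '**' A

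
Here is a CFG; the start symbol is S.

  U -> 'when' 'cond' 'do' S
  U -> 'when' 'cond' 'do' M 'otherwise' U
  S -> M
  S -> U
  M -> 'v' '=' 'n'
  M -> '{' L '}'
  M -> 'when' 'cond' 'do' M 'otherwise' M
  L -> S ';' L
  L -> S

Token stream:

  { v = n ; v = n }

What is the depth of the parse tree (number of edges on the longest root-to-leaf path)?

6

[S [M { [L [S [M v = n]] ; [L [S [M v = n]]]] }]]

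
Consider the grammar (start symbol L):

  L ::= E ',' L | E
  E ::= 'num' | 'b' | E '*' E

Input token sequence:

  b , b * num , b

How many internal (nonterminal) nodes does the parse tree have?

8

[L [E b] , [L [E [E b] * [E num]] , [L [E b]]]]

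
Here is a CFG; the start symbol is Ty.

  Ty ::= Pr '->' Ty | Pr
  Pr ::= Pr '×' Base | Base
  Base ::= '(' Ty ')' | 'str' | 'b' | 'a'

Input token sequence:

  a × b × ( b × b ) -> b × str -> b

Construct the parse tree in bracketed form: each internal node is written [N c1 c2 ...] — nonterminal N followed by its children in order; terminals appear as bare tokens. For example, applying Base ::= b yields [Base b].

Ty
Pr -> Ty
Pr × Base -> Ty
Pr × Base × Base -> Ty
Base × Base × Base -> Ty
a × Base × Base -> Ty
a × b × Base -> Ty
a × b × ( Ty ) -> Ty
a × b × ( Pr ) -> Ty
a × b × ( Pr × Base ) -> Ty
a × b × ( Base × Base ) -> Ty
a × b × ( b × Base ) -> Ty
a × b × ( b × b ) -> Ty
a × b × ( b × b ) -> Pr -> Ty
a × b × ( b × b ) -> Pr × Base -> Ty
a × b × ( b × b ) -> Base × Base -> Ty
a × b × ( b × b ) -> b × Base -> Ty
a × b × ( b × b ) -> b × str -> Ty
a × b × ( b × b ) -> b × str -> Pr
a × b × ( b × b ) -> b × str -> Base
a × b × ( b × b ) -> b × str -> b

[Ty [Pr [Pr [Pr [Base a]] × [Base b]] × [Base ( [Ty [Pr [Pr [Base b]] × [Base b]]] )]] -> [Ty [Pr [Pr [Base b]] × [Base str]] -> [Ty [Pr [Base b]]]]]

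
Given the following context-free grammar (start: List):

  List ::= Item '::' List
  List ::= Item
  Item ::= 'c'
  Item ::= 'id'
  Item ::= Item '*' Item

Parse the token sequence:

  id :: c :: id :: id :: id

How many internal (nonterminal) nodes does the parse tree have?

[List [Item id] :: [List [Item c] :: [List [Item id] :: [List [Item id] :: [List [Item id]]]]]]

10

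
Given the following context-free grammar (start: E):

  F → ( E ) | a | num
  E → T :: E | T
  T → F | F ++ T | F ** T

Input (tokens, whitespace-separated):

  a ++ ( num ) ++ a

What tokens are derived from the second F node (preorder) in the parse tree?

( num )

[E [T [F a] ++ [T [F ( [E [T [F num]]] )] ++ [T [F a]]]]]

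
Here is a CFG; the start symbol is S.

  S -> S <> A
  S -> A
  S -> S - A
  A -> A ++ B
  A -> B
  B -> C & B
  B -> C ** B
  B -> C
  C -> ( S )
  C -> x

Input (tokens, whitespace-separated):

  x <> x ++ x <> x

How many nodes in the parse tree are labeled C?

[S [S [S [A [B [C x]]]] <> [A [A [B [C x]]] ++ [B [C x]]]] <> [A [B [C x]]]]

4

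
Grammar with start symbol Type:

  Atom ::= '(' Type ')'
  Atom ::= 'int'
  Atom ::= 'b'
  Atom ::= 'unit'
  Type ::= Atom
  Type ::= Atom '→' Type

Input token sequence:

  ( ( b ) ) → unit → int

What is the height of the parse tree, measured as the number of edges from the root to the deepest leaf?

[Type [Atom ( [Type [Atom ( [Type [Atom b]] )]] )] → [Type [Atom unit] → [Type [Atom int]]]]

6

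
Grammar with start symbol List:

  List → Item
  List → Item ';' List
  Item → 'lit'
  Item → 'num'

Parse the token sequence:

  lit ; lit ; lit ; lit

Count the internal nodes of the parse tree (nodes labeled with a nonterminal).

[List [Item lit] ; [List [Item lit] ; [List [Item lit] ; [List [Item lit]]]]]

8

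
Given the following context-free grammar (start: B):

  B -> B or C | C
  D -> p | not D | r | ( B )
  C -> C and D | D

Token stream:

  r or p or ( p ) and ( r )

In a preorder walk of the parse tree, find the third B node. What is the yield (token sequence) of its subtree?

[B [B [B [C [D r]]] or [C [D p]]] or [C [C [D ( [B [C [D p]]] )]] and [D ( [B [C [D r]]] )]]]

r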